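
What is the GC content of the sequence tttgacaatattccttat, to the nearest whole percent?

Base counts: A=5, T=9, C=3, G=1
G+C = 1 + 3 = 4 out of 18 bases
%GC = 4/18 × 100 = 22.22% ≈ 22%

22%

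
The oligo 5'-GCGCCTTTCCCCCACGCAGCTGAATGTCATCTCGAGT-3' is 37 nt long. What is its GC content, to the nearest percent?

Base counts: T=9, C=14, G=8, A=6
G+C = 8 + 14 = 22 out of 37 bases
%GC = 22/37 × 100 = 59.46% ≈ 59%

59%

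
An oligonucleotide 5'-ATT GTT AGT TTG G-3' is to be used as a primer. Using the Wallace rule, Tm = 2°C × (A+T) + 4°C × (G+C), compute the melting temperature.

T=7, A=2, C=0, G=4
AT pairs contribute 9, GC pairs contribute 4.
Tm = 2×9 + 4×4 = 34°C

34°C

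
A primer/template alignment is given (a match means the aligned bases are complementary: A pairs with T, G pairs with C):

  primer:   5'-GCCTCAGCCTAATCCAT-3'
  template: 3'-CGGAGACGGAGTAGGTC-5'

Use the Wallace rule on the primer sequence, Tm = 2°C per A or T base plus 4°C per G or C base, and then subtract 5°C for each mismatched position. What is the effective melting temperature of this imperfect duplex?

37°C

Primer base counts: A=4, T=4, G=2, C=7 → A+T=8, G+C=9
Perfect-match Tm = 2(8) + 4(9) = 16 + 36 = 52°C
Mismatches (positions where the bases are not complementary): 3 (at positions 6, 11, 17)
Effective Tm = 52 − 3×5 = 52 − 15 = 37°C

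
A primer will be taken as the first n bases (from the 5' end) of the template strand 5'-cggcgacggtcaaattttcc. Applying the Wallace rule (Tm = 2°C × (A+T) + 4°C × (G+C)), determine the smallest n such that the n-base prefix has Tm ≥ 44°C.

First 12 bases: CGGCGACGGTCA → Tm = 42°C (< 44°C)
First 13 bases: CGGCGACGGTCAA → Tm = 44°C (≥ 44°C)
Each additional base adds 2°C (A/T) or 4°C (G/C), so Tm is non-decreasing in n; n = 13 is the first length to reach 44°C.

n = 13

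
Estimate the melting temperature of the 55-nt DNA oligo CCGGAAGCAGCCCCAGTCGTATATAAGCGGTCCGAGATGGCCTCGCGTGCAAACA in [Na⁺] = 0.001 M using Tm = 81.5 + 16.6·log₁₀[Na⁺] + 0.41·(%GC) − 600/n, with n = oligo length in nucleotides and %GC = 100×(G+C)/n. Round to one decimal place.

45.4°C

Length n = 55. Base counts: C=17, T=8, A=14, G=16
G+C = 33, so %GC = 33/55 × 100 = 60%
Salt term: 16.6 × (-3) = -49.8
GC term: 0.41 × 60 = 24.6; length term: −600/55 = −10.909
Tm = 81.5 + (-49.8) + 24.6 − 10.909 = 45.391 → 45.4°C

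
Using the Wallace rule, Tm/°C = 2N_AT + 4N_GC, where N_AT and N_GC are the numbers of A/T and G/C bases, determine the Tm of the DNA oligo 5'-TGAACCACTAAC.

A=5, C=4, G=1, T=2
So N_AT = 7 and N_GC = 5.
Tm = 4·5 + 2·7 = 20 + 14 = 34°C

34°C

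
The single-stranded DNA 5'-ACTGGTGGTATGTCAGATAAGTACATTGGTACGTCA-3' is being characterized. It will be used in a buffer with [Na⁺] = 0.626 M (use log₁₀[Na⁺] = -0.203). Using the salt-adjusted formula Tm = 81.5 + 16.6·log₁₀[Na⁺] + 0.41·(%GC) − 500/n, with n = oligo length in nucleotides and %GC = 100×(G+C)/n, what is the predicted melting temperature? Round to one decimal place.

81.3°C

Length n = 36. Scanning the sequence gives C=5, A=10, G=10, T=11.
G+C = 15, so %GC = 15/36 × 100 = 41.667%
Salt term: 16.6 × (-0.203) = -3.37
GC term: 0.41 × 41.667 = 17.083; length term: −500/36 = −13.889
Tm = 81.5 + (-3.37) + 17.083 − 13.889 = 81.324 → 81.3°C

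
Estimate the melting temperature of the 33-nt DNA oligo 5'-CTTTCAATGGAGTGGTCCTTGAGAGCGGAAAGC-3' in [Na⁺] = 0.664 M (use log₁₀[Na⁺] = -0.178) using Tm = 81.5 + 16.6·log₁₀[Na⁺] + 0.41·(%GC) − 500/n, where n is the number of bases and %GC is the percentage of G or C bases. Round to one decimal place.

84.5°C

Length n = 33. Scanning the sequence gives T=8, G=11, A=8, C=6.
G+C = 17, so %GC = 17/33 × 100 = 51.515%
Salt term: 16.6 × (-0.178) = -2.955
GC term: 0.41 × 51.515 = 21.121; length term: −500/33 = −15.152
Tm = 81.5 + (-2.955) + 21.121 − 15.152 = 84.514 → 84.5°C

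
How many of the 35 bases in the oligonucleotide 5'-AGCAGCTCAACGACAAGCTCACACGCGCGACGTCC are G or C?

G=8, A=10, C=14, T=3
Total G or C: 8 + 14 = 22

22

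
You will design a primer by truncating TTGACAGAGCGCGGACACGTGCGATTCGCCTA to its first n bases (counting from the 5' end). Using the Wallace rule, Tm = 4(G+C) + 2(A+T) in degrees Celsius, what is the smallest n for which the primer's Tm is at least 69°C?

n = 22

First 21 bases: TTGACAGAGCGCGGACACGTG → Tm = 68°C (< 69°C)
First 22 bases: TTGACAGAGCGCGGACACGTGC → Tm = 72°C (≥ 69°C)
Since every base adds ≥2°C, Tm only increases with n, so the threshold is first crossed at n = 22.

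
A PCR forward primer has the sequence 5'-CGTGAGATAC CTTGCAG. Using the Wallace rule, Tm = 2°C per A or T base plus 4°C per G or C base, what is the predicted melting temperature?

Base counts: C=4, G=5, A=4, T=4
AT pairs contribute 8, GC pairs contribute 9.
Tm = 4·9 + 2·8 = 36 + 16 = 52°C

52°C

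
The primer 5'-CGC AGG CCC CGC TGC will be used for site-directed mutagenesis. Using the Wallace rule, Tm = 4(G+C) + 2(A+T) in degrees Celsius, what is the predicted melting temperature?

T=1, A=1, G=5, C=8
A+T = 2, G+C = 13
Tm = 4·13 + 2·2 = 52 + 4 = 56°C

56°C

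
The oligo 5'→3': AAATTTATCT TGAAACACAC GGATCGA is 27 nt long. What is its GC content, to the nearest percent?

T=7, G=4, C=5, A=11
G+C = 4 + 5 = 9 out of 27 bases
%GC = 9/27 × 100 = 33.33% ≈ 33%

33%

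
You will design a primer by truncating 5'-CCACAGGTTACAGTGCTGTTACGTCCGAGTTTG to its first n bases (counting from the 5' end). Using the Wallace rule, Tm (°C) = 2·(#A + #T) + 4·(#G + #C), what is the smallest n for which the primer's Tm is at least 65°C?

First 21 bases: CCACAGGTTACAGTGCTGTTA → Tm = 62°C (< 65°C)
First 22 bases: CCACAGGTTACAGTGCTGTTAC → Tm = 66°C (≥ 65°C)
Since every base adds ≥2°C, Tm only increases with n, so the threshold is first crossed at n = 22.

n = 22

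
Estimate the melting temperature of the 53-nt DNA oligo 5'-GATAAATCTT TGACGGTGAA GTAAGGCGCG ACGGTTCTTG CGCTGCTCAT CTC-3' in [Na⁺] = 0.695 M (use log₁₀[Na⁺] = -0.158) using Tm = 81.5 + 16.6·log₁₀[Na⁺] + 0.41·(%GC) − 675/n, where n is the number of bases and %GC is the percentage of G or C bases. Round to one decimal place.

87.0°C

Length n = 53. Counting bases: C=12, A=11, G=15, T=15
G+C = 27, so %GC = 27/53 × 100 = 50.943%
Salt term: 16.6 × (-0.158) = -2.623
GC term: 0.41 × 50.943 = 20.887; length term: −675/53 = −12.736
Tm = 81.5 + (-2.623) + 20.887 − 12.736 = 87.028 → 87.0°C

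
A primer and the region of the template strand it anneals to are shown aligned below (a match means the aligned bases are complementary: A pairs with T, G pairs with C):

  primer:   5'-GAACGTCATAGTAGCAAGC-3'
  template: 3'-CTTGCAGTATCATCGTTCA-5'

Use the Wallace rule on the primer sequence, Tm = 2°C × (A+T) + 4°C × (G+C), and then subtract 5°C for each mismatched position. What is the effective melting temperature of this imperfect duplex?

Primer base counts: A=7, T=3, G=5, C=4 → A+T=10, G+C=9
Perfect-match Tm = 2(10) + 4(9) = 20 + 36 = 56°C
Mismatches (positions where the bases are not complementary): 1 (at position 19)
Effective Tm = 56 − 1×5 = 56 − 5 = 51°C

51°C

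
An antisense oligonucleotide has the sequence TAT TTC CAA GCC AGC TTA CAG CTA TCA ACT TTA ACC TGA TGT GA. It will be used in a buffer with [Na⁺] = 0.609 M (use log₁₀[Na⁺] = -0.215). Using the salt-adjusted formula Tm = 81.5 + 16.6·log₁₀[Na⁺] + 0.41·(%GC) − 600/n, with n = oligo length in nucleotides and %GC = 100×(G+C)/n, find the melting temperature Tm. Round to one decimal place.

Length n = 44. C=11, G=6, A=13, T=14
G+C = 17, so %GC = 17/44 × 100 = 38.636%
Salt term: 16.6 × (-0.215) = -3.569
GC term: 0.41 × 38.636 = 15.841; length term: −600/44 = −13.636
Tm = 81.5 + (-3.569) + 15.841 − 13.636 = 80.136 → 80.1°C

80.1°C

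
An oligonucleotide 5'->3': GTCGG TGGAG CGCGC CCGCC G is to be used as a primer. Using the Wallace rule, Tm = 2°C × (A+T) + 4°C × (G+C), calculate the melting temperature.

78°C

Scanning the sequence gives A=1, T=2, C=8, G=10.
So N_AT = 3 and N_GC = 18.
Tm = 4·18 + 2·3 = 72 + 6 = 78°C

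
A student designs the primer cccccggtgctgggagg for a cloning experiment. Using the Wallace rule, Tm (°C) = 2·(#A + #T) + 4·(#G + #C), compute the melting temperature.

62°C

T=2, G=8, A=1, C=6
AT pairs contribute 3, GC pairs contribute 14.
Tm = 4·14 + 2·3 = 56 + 6 = 62°C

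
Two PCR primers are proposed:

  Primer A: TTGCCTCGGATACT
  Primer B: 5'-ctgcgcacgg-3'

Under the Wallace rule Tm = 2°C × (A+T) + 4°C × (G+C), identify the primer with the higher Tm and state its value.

Primer A, 42°C

Primer A: A+T=7, G+C=7 → Tm = 2(7)+4(7) = 42°C
Primer B: A+T=2, G+C=8 → Tm = 2(2)+4(8) = 36°C
42°C vs 36°C → primer A is higher.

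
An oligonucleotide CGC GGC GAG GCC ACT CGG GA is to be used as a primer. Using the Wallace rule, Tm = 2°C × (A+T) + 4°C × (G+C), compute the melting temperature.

Scanning the sequence gives A=3, C=7, T=1, G=9.
So N_AT = 4 and N_GC = 16.
Tm = 2(4) + 4(16) = 8 + 64 = 72°C

72°C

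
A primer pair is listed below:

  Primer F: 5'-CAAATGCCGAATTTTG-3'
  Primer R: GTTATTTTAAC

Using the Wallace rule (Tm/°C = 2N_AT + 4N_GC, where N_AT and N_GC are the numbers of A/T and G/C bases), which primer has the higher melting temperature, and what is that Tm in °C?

Primer F: A+T=10, G+C=6 → Tm = 2(10)+4(6) = 44°C
Primer R: A+T=9, G+C=2 → Tm = 2(9)+4(2) = 26°C
44°C vs 26°C → primer F is higher.

Primer F, 44°C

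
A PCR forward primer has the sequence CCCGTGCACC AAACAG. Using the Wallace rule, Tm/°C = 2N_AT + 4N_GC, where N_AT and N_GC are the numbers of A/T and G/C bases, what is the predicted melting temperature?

52°C

Base counts: A=5, C=7, T=1, G=3
AT pairs contribute 6, GC pairs contribute 10.
Tm = 4·10 + 2·6 = 40 + 12 = 52°C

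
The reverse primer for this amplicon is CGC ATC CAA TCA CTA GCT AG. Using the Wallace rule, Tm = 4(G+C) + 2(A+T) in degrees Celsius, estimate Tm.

60°C

Scanning the sequence gives G=3, C=7, A=6, T=4.
So N_AT = 10 and N_GC = 10.
Tm = 2×10 + 4×10 = 60°C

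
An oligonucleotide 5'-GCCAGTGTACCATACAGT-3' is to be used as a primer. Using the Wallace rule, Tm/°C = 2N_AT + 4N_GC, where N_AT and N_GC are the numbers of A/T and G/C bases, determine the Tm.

Counting bases: A=5, G=4, C=5, T=4
So N_AT = 9 and N_GC = 9.
Tm = 2×9 + 4×9 = 54°C

54°C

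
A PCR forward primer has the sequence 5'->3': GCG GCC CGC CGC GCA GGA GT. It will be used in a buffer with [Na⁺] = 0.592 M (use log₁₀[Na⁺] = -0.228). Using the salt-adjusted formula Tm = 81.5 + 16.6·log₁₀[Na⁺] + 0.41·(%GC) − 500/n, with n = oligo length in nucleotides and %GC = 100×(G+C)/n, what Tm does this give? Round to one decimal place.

Length n = 20. Counting bases: A=2, G=9, C=8, T=1
G+C = 17, so %GC = 17/20 × 100 = 85%
Salt term: 16.6 × (-0.228) = -3.785
GC term: 0.41 × 85 = 34.85; length term: −500/20 = −25
Tm = 81.5 + (-3.785) + 34.85 − 25 = 87.565 → 87.6°C

87.6°C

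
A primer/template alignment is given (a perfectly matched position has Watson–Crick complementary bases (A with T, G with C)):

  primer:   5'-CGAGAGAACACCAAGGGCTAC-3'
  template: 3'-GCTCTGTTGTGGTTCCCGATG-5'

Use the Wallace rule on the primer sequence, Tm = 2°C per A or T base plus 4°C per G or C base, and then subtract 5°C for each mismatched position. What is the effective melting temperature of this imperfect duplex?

Primer base counts: A=8, T=1, G=6, C=6 → A+T=9, G+C=12
Perfect-match Tm = 2(9) + 4(12) = 18 + 48 = 66°C
Mismatches (positions where the bases are not complementary): 1 (at position 6)
Effective Tm = 66 − 1×5 = 66 − 5 = 61°C

61°C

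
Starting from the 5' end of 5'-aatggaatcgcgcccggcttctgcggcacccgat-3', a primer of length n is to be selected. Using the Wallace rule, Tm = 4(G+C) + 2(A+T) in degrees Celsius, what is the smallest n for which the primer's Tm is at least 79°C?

n = 25

First 24 bases: AATGGAATCGCGCCCGGCTTCTGC → Tm = 78°C (< 79°C)
First 25 bases: AATGGAATCGCGCCCGGCTTCTGCG → Tm = 82°C (≥ 79°C)
Each additional base adds 2°C (A/T) or 4°C (G/C), so Tm is non-decreasing in n; n = 25 is the first length to reach 79°C.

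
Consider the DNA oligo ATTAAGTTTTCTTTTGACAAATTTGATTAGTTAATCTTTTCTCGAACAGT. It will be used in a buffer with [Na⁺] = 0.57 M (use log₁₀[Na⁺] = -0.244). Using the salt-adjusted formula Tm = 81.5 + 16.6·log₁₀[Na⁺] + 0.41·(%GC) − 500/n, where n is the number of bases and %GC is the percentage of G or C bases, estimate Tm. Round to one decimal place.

77.3°C

Length n = 50. Base counts: C=6, A=14, T=24, G=6
G+C = 12, so %GC = 12/50 × 100 = 24%
Salt term: 16.6 × (-0.244) = -4.05
GC term: 0.41 × 24 = 9.84; length term: −500/50 = −10
Tm = 81.5 + (-4.05) + 9.84 − 10 = 77.29 → 77.3°C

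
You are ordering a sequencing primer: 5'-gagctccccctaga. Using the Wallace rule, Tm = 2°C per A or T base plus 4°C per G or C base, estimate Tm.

46°C

Scanning the sequence gives G=3, T=2, A=3, C=6.
AT pairs contribute 5, GC pairs contribute 9.
Tm = 2(5) + 4(9) = 10 + 36 = 46°C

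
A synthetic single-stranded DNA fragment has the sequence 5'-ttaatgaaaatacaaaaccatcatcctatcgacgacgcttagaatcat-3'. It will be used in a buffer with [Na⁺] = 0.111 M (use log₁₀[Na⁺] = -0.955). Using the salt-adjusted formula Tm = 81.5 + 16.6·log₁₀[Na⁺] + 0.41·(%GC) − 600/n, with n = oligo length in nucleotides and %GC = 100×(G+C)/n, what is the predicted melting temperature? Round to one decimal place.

66.8°C

Length n = 48. Counting bases: G=5, C=11, A=20, T=12
G+C = 16, so %GC = 16/48 × 100 = 33.333%
Salt term: 16.6 × (-0.955) = -15.853
GC term: 0.41 × 33.333 = 13.667; length term: −600/48 = −12.5
Tm = 81.5 + (-15.853) + 13.667 − 12.5 = 66.814 → 66.8°C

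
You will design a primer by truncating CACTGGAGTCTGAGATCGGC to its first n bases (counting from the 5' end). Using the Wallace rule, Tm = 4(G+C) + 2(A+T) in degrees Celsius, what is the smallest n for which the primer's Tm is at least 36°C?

First 11 bases: CACTGGAGTCT → Tm = 34°C (< 36°C)
First 12 bases: CACTGGAGTCTG → Tm = 38°C (≥ 36°C)
Each additional base adds 2°C (A/T) or 4°C (G/C), so Tm is non-decreasing in n; n = 12 is the first length to reach 36°C.

n = 12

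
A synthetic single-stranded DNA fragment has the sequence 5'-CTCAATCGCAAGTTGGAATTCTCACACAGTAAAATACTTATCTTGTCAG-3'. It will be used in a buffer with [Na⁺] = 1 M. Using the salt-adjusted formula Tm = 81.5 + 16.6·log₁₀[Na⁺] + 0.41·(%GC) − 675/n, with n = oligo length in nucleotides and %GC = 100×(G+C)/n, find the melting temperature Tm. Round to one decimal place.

82.8°C

Length n = 49. G=7, T=15, A=16, C=11
G+C = 18, so %GC = 18/49 × 100 = 36.735%
Salt term: 16.6 × (0) = 0
GC term: 0.41 × 36.735 = 15.061; length term: −675/49 = −13.776
Tm = 81.5 + (0) + 15.061 − 13.776 = 82.785 → 82.8°C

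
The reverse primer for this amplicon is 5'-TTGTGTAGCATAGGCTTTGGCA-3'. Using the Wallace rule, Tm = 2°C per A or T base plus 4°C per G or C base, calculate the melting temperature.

Scanning the sequence gives A=4, T=8, G=7, C=3.
A+T = 12, G+C = 10
Tm = 2×12 + 4×10 = 64°C

64°C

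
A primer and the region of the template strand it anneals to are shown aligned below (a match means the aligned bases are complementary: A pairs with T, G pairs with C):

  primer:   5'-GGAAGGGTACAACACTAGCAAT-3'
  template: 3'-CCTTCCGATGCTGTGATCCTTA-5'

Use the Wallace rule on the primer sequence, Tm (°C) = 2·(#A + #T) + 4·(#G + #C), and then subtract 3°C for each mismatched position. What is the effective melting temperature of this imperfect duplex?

55°C

Primer base counts: A=9, T=3, G=6, C=4 → A+T=12, G+C=10
Perfect-match Tm = 2(12) + 4(10) = 24 + 40 = 64°C
Mismatches (positions where the bases are not complementary): 3 (at positions 7, 11, 19)
Effective Tm = 64 − 3×3 = 64 − 9 = 55°C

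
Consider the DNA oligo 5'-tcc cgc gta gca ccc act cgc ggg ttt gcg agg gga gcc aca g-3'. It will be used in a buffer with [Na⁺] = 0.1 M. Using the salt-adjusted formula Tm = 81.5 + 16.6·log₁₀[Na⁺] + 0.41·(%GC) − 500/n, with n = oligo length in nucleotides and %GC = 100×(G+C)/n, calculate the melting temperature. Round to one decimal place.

81.9°C

Length n = 43. Scanning the sequence gives A=7, C=15, G=15, T=6.
G+C = 30, so %GC = 30/43 × 100 = 69.767%
Salt term: 16.6 × (-1) = -16.6
GC term: 0.41 × 69.767 = 28.604; length term: −500/43 = −11.628
Tm = 81.5 + (-16.6) + 28.604 − 11.628 = 81.876 → 81.9°C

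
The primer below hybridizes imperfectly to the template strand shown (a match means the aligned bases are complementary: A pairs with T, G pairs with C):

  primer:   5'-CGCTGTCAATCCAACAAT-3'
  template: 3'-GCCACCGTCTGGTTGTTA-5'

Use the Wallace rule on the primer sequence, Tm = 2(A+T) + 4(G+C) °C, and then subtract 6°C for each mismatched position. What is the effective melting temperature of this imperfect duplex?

Primer base counts: A=6, T=4, G=2, C=6 → A+T=10, G+C=8
Perfect-match Tm = 2(10) + 4(8) = 20 + 32 = 52°C
Mismatches (positions where the bases are not complementary): 4 (at positions 3, 6, 9, 10)
Effective Tm = 52 − 4×6 = 52 − 24 = 28°C

28°C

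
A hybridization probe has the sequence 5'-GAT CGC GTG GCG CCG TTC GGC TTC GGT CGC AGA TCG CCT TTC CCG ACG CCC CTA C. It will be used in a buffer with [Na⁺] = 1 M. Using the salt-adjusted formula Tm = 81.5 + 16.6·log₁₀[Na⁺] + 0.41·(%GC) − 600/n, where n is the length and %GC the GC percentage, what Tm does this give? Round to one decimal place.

Length n = 55. Counting bases: T=12, C=22, G=16, A=5
G+C = 38, so %GC = 38/55 × 100 = 69.091%
Salt term: 16.6 × (0) = 0
GC term: 0.41 × 69.091 = 28.327; length term: −600/55 = −10.909
Tm = 81.5 + (0) + 28.327 − 10.909 = 98.918 → 98.9°C

98.9°C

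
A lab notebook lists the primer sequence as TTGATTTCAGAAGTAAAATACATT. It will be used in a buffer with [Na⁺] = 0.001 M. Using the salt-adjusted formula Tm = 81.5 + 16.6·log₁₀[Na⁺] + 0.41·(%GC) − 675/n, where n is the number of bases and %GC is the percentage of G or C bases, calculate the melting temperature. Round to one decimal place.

12.1°C

Length n = 24. A=10, C=2, G=3, T=9
G+C = 5, so %GC = 5/24 × 100 = 20.833%
Salt term: 16.6 × (-3) = -49.8
GC term: 0.41 × 20.833 = 8.542; length term: −675/24 = −28.125
Tm = 81.5 + (-49.8) + 8.542 − 28.125 = 12.117 → 12.1°C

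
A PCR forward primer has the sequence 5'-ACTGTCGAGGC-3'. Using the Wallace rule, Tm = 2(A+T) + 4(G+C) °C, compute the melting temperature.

36°C

C=3, A=2, T=2, G=4
AT pairs contribute 4, GC pairs contribute 7.
Tm = 4·7 + 2·4 = 28 + 8 = 36°C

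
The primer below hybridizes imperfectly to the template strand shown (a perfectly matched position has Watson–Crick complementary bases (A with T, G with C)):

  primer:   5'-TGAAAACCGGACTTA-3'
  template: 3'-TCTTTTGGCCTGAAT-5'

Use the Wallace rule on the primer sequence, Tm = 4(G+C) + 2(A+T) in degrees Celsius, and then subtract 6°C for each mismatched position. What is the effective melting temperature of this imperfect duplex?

Primer base counts: A=6, T=3, G=3, C=3 → A+T=9, G+C=6
Perfect-match Tm = 2(9) + 4(6) = 18 + 24 = 42°C
Mismatches (positions where the bases are not complementary): 1 (at position 1)
Effective Tm = 42 − 1×6 = 42 − 6 = 36°C

36°C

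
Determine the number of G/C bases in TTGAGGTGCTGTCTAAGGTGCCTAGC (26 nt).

14

Counting bases: T=8, C=5, G=9, A=4
G+C = 9 + 5 = 14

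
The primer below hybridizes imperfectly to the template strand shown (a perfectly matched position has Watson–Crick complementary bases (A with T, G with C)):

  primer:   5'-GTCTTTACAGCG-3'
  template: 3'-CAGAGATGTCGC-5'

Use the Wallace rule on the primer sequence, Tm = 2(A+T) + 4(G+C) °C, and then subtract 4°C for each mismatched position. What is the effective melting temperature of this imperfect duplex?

Primer base counts: A=2, T=4, G=3, C=3 → A+T=6, G+C=6
Perfect-match Tm = 2(6) + 4(6) = 12 + 24 = 36°C
Mismatches (positions where the bases are not complementary): 1 (at position 5)
Effective Tm = 36 − 1×4 = 36 − 4 = 32°C

32°C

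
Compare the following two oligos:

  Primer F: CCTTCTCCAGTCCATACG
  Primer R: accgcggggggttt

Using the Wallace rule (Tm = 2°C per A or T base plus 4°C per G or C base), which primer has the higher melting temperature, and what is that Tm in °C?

Primer F, 56°C

Primer F: A+T=8, G+C=10 → Tm = 2(8)+4(10) = 56°C
Primer R: A+T=4, G+C=10 → Tm = 2(4)+4(10) = 48°C
56°C vs 48°C → primer F is higher.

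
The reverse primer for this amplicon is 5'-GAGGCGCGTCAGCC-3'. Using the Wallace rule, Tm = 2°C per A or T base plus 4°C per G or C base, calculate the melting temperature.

50°C

Counting bases: A=2, C=5, G=6, T=1
A+T = 3, G+C = 11
Tm = 2(3) + 4(11) = 6 + 44 = 50°C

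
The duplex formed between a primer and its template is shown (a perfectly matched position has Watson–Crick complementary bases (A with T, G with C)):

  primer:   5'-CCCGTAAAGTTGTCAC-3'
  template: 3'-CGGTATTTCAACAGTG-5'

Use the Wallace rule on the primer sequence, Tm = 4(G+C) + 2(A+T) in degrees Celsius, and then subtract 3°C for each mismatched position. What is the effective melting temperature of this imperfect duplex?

42°C

Primer base counts: A=4, T=4, G=3, C=5 → A+T=8, G+C=8
Perfect-match Tm = 2(8) + 4(8) = 16 + 32 = 48°C
Mismatches (positions where the bases are not complementary): 2 (at positions 1, 4)
Effective Tm = 48 − 2×3 = 48 − 6 = 42°C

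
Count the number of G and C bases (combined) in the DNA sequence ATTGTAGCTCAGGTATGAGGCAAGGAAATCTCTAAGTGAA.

G=11, A=14, C=5, T=10
G+C = 11 + 5 = 16

16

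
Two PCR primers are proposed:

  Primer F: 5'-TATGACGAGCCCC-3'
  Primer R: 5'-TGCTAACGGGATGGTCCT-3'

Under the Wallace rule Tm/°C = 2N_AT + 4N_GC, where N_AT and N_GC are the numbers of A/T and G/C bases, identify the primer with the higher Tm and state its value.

Primer F: A+T=5, G+C=8 → Tm = 2(5)+4(8) = 42°C
Primer R: A+T=8, G+C=10 → Tm = 2(8)+4(10) = 56°C
42°C vs 56°C → primer R is higher.

Primer R, 56°C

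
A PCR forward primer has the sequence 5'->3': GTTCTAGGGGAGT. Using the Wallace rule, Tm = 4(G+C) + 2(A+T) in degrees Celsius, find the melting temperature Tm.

G=6, T=4, A=2, C=1
AT pairs contribute 6, GC pairs contribute 7.
Tm = 2(6) + 4(7) = 12 + 28 = 40°C

40°C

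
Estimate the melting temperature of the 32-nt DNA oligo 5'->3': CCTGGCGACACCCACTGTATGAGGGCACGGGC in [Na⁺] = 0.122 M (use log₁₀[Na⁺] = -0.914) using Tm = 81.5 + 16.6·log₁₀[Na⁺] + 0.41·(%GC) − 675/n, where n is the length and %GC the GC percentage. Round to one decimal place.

73.4°C

Length n = 32. Counting bases: C=11, T=4, A=6, G=11
G+C = 22, so %GC = 22/32 × 100 = 68.75%
Salt term: 16.6 × (-0.914) = -15.172
GC term: 0.41 × 68.75 = 28.188; length term: −675/32 = −21.094
Tm = 81.5 + (-15.172) + 28.188 − 21.094 = 73.422 → 73.4°C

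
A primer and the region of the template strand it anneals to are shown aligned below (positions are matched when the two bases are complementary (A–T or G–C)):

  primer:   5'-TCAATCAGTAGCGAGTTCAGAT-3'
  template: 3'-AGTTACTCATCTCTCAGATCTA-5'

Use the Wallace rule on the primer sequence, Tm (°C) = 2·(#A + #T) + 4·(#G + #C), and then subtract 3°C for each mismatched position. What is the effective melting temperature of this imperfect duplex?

Primer base counts: A=7, T=6, G=5, C=4 → A+T=13, G+C=9
Perfect-match Tm = 2(13) + 4(9) = 26 + 36 = 62°C
Mismatches (positions where the bases are not complementary): 4 (at positions 6, 12, 17, 18)
Effective Tm = 62 − 4×3 = 62 − 12 = 50°C

50°C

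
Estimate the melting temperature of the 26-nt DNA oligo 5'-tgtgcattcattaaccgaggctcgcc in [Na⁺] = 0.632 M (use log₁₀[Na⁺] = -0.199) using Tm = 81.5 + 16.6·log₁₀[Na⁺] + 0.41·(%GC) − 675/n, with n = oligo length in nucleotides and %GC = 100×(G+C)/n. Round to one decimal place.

74.3°C

Length n = 26. Base counts: C=8, A=5, G=6, T=7
G+C = 14, so %GC = 14/26 × 100 = 53.846%
Salt term: 16.6 × (-0.199) = -3.303
GC term: 0.41 × 53.846 = 22.077; length term: −675/26 = −25.962
Tm = 81.5 + (-3.303) + 22.077 − 25.962 = 74.312 → 74.3°C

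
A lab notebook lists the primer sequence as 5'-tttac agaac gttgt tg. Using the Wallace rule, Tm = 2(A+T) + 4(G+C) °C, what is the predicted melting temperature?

Scanning the sequence gives A=4, T=7, G=4, C=2.
A+T = 11, G+C = 6
Tm = 2×11 + 4×6 = 46°C

46°C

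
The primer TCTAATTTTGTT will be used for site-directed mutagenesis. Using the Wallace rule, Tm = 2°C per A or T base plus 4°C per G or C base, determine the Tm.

G=1, C=1, T=8, A=2
AT pairs contribute 10, GC pairs contribute 2.
Tm = 4·2 + 2·10 = 8 + 20 = 28°C

28°C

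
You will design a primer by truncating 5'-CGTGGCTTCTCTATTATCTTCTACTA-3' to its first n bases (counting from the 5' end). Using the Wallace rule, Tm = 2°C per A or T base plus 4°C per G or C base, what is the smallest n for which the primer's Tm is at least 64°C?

n = 23

First 22 bases: CGTGGCTTCTCTATTATCTTCT → Tm = 62°C (< 64°C)
First 23 bases: CGTGGCTTCTCTATTATCTTCTA → Tm = 64°C (≥ 64°C)
Each additional base adds 2°C (A/T) or 4°C (G/C), so Tm is non-decreasing in n; n = 23 is the first length to reach 64°C.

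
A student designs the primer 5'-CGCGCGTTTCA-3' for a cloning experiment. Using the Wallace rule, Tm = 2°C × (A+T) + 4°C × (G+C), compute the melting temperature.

C=4, A=1, G=3, T=3
So N_AT = 4 and N_GC = 7.
Tm = 2(4) + 4(7) = 8 + 28 = 36°C

36°C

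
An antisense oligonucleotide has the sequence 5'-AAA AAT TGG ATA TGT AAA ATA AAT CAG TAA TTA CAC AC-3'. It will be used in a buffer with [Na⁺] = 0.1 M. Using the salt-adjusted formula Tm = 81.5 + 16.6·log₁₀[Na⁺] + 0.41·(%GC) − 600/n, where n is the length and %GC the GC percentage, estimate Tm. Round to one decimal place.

57.7°C

Length n = 38. Scanning the sequence gives T=10, G=4, C=4, A=20.
G+C = 8, so %GC = 8/38 × 100 = 21.053%
Salt term: 16.6 × (-1) = -16.6
GC term: 0.41 × 21.053 = 8.632; length term: −600/38 = −15.789
Tm = 81.5 + (-16.6) + 8.632 − 15.789 = 57.743 → 57.7°C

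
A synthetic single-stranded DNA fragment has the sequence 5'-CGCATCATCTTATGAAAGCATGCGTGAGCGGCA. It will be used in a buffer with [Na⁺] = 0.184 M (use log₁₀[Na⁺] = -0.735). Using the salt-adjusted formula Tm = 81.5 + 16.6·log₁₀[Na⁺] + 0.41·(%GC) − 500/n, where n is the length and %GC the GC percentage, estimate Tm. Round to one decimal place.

Length n = 33. A=9, G=9, C=8, T=7
G+C = 17, so %GC = 17/33 × 100 = 51.515%
Salt term: 16.6 × (-0.735) = -12.201
GC term: 0.41 × 51.515 = 21.121; length term: −500/33 = −15.152
Tm = 81.5 + (-12.201) + 21.121 − 15.152 = 75.268 → 75.3°C

75.3°C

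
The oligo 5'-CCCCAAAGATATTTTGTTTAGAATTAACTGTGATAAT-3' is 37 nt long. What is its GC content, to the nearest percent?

Scanning the sequence gives C=5, T=14, G=5, A=13.
G+C = 5 + 5 = 10 out of 37 bases
%GC = 10/37 × 100 = 27.03% ≈ 27%

27%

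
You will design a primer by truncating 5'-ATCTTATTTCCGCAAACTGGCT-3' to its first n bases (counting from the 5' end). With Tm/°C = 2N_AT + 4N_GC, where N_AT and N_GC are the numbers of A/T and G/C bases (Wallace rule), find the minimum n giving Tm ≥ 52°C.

n = 19

First 18 bases: ATCTTATTTCCGCAAACT → Tm = 48°C (< 52°C)
First 19 bases: ATCTTATTTCCGCAAACTG → Tm = 52°C (≥ 52°C)
Each additional base adds 2°C (A/T) or 4°C (G/C), so Tm is non-decreasing in n; n = 19 is the first length to reach 52°C.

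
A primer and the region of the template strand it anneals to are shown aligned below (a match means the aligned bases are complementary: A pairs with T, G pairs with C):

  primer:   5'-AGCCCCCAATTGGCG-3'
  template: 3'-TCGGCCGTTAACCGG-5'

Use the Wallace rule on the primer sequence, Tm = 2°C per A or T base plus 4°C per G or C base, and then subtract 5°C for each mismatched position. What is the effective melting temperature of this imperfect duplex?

Primer base counts: A=3, T=2, G=4, C=6 → A+T=5, G+C=10
Perfect-match Tm = 2(5) + 4(10) = 10 + 40 = 50°C
Mismatches (positions where the bases are not complementary): 3 (at positions 5, 6, 15)
Effective Tm = 50 − 3×5 = 50 − 15 = 35°C

35°C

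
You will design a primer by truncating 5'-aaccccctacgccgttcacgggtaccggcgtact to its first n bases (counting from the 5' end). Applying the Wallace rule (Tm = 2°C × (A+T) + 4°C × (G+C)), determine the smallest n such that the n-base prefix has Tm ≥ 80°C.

n = 25

First 24 bases: AACCCCCTACGCCGTTCACGGGTA → Tm = 78°C (< 80°C)
First 25 bases: AACCCCCTACGCCGTTCACGGGTAC → Tm = 82°C (≥ 80°C)
Each additional base adds 2°C (A/T) or 4°C (G/C), so Tm is non-decreasing in n; n = 25 is the first length to reach 80°C.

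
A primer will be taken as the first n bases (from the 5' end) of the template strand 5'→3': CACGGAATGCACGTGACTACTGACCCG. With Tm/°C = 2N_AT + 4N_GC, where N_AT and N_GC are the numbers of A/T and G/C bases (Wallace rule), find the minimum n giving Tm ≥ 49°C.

n = 16

First 15 bases: CACGGAATGCACGTG → Tm = 48°C (< 49°C)
First 16 bases: CACGGAATGCACGTGA → Tm = 50°C (≥ 49°C)
Each additional base adds 2°C (A/T) or 4°C (G/C), so Tm is non-decreasing in n; n = 16 is the first length to reach 49°C.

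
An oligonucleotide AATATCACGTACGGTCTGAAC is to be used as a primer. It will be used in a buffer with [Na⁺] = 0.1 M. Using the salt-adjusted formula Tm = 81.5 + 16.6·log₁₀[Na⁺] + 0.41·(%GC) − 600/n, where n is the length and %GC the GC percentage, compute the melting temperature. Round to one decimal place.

53.9°C

Length n = 21. Counting bases: A=7, G=4, T=5, C=5
G+C = 9, so %GC = 9/21 × 100 = 42.857%
Salt term: 16.6 × (-1) = -16.6
GC term: 0.41 × 42.857 = 17.571; length term: −600/21 = −28.571
Tm = 81.5 + (-16.6) + 17.571 − 28.571 = 53.9 → 53.9°C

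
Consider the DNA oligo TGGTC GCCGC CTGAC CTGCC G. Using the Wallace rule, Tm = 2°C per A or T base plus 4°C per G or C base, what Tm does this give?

74°C

Base counts: T=4, C=9, G=7, A=1
So N_AT = 5 and N_GC = 16.
Tm = 2(5) + 4(16) = 10 + 64 = 74°C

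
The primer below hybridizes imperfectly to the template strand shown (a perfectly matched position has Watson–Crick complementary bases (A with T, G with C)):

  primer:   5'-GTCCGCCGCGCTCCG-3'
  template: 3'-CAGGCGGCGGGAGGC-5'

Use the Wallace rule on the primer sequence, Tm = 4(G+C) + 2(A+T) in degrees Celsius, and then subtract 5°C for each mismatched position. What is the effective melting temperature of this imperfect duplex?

51°C

Primer base counts: A=0, T=2, G=5, C=8 → A+T=2, G+C=13
Perfect-match Tm = 2(2) + 4(13) = 4 + 52 = 56°C
Mismatches (positions where the bases are not complementary): 1 (at position 10)
Effective Tm = 56 − 1×5 = 56 − 5 = 51°C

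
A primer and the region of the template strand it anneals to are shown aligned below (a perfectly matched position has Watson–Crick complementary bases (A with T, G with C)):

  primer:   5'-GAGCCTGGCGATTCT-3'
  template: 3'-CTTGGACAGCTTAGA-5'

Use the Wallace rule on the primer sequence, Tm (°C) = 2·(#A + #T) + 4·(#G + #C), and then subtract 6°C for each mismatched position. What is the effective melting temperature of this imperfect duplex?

30°C

Primer base counts: A=2, T=4, G=5, C=4 → A+T=6, G+C=9
Perfect-match Tm = 2(6) + 4(9) = 12 + 36 = 48°C
Mismatches (positions where the bases are not complementary): 3 (at positions 3, 8, 12)
Effective Tm = 48 − 3×6 = 48 − 18 = 30°C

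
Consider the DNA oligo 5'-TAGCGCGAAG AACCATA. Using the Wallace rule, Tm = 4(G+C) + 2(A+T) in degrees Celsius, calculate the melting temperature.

Scanning the sequence gives A=7, C=4, T=2, G=4.
AT pairs contribute 9, GC pairs contribute 8.
Tm = 4·8 + 2·9 = 32 + 18 = 50°C

50°C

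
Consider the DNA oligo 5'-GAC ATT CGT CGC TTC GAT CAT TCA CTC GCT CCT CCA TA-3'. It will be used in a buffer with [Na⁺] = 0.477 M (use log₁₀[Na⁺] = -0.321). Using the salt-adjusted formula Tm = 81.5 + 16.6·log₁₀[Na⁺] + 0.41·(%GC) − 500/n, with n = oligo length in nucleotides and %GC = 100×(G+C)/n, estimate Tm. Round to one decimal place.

Length n = 38. Base counts: T=12, C=14, G=5, A=7
G+C = 19, so %GC = 19/38 × 100 = 50%
Salt term: 16.6 × (-0.321) = -5.329
GC term: 0.41 × 50 = 20.5; length term: −500/38 = −13.158
Tm = 81.5 + (-5.329) + 20.5 − 13.158 = 83.513 → 83.5°C

83.5°C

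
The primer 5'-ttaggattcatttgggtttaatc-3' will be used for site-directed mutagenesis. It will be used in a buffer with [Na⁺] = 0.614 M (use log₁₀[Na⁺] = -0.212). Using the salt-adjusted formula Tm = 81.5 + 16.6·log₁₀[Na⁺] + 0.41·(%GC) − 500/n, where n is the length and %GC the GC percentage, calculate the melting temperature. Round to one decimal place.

Length n = 23. Counting bases: T=11, G=5, A=5, C=2
G+C = 7, so %GC = 7/23 × 100 = 30.435%
Salt term: 16.6 × (-0.212) = -3.519
GC term: 0.41 × 30.435 = 12.478; length term: −500/23 = −21.739
Tm = 81.5 + (-3.519) + 12.478 − 21.739 = 68.72 → 68.7°C

68.7°C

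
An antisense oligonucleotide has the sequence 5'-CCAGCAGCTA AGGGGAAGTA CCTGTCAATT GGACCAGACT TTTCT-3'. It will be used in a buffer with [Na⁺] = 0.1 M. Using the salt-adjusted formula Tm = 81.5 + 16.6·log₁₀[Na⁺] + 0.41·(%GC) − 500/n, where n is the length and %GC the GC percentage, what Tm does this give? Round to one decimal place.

73.8°C

Length n = 45. C=11, A=12, T=11, G=11
G+C = 22, so %GC = 22/45 × 100 = 48.889%
Salt term: 16.6 × (-1) = -16.6
GC term: 0.41 × 48.889 = 20.044; length term: −500/45 = −11.111
Tm = 81.5 + (-16.6) + 20.044 − 11.111 = 73.833 → 73.8°C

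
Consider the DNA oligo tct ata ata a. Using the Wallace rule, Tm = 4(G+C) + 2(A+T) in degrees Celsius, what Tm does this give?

Base counts: C=1, A=5, T=4, G=0
A+T = 9, G+C = 1
Tm = 4·1 + 2·9 = 4 + 18 = 22°C

22°C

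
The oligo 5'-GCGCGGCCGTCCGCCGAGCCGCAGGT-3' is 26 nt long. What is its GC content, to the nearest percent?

85%

Base counts: T=2, A=2, G=11, C=11
G+C = 11 + 11 = 22 out of 26 bases
%GC = 22/26 × 100 = 84.62% ≈ 85%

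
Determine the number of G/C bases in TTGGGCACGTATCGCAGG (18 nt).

11

Scanning the sequence gives A=3, C=4, T=4, G=7.
Total G or C: 7 + 4 = 11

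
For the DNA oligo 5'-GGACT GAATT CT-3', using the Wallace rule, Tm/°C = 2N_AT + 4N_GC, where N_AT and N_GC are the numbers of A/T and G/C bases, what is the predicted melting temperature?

Base counts: T=4, G=3, C=2, A=3
AT pairs contribute 7, GC pairs contribute 5.
Tm = 2(7) + 4(5) = 14 + 20 = 34°C

34°C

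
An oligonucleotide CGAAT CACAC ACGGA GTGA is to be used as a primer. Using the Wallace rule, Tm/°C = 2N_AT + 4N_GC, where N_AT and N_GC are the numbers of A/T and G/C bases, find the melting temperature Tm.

Base counts: G=5, A=7, C=5, T=2
A+T = 9, G+C = 10
Tm = 2×9 + 4×10 = 58°C

58°C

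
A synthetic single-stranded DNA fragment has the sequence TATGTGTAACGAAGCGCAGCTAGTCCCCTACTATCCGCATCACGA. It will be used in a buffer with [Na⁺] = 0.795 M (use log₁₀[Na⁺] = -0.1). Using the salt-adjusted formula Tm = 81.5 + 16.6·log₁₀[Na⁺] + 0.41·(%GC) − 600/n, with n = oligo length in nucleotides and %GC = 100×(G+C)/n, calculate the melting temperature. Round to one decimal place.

Length n = 45. Scanning the sequence gives G=9, T=10, C=14, A=12.
G+C = 23, so %GC = 23/45 × 100 = 51.111%
Salt term: 16.6 × (-0.1) = -1.66
GC term: 0.41 × 51.111 = 20.956; length term: −600/45 = −13.333
Tm = 81.5 + (-1.66) + 20.956 − 13.333 = 87.463 → 87.5°C

87.5°C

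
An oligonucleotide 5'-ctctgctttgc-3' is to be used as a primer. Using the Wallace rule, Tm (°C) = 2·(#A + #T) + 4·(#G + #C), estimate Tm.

34°C

G=2, T=5, A=0, C=4
So N_AT = 5 and N_GC = 6.
Tm = 4·6 + 2·5 = 24 + 10 = 34°C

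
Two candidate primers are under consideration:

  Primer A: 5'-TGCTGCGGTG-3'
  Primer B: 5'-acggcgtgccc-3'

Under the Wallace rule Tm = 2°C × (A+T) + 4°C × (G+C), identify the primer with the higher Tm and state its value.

Primer A: A+T=3, G+C=7 → Tm = 2(3)+4(7) = 34°C
Primer B: A+T=2, G+C=9 → Tm = 2(2)+4(9) = 40°C
34°C vs 40°C → primer B is higher.

Primer B, 40°C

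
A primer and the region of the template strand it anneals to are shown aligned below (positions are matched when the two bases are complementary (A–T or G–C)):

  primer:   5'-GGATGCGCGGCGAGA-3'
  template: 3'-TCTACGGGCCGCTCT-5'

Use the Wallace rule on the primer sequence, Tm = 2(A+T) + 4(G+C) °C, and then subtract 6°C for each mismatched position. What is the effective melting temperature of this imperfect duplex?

40°C

Primer base counts: A=3, T=1, G=8, C=3 → A+T=4, G+C=11
Perfect-match Tm = 2(4) + 4(11) = 8 + 44 = 52°C
Mismatches (positions where the bases are not complementary): 2 (at positions 1, 7)
Effective Tm = 52 − 2×6 = 52 − 12 = 40°C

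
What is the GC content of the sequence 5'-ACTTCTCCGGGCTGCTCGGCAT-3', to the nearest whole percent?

Base counts: C=8, G=6, T=6, A=2
G+C = 6 + 8 = 14 out of 22 bases
%GC = 14/22 × 100 = 63.64% ≈ 64%

64%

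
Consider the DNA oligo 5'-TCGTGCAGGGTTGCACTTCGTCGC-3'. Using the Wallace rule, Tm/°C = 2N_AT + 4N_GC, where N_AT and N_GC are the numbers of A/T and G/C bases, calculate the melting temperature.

78°C

C=7, G=8, T=7, A=2
A+T = 9, G+C = 15
Tm = 2(9) + 4(15) = 18 + 60 = 78°C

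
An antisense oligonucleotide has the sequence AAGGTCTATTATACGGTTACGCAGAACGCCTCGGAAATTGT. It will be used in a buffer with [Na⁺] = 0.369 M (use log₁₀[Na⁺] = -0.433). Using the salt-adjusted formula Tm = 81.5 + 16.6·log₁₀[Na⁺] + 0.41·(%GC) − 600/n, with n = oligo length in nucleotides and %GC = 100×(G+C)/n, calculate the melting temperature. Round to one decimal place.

77.7°C

Length n = 41. Scanning the sequence gives C=8, A=12, T=11, G=10.
G+C = 18, so %GC = 18/41 × 100 = 43.902%
Salt term: 16.6 × (-0.433) = -7.188
GC term: 0.41 × 43.902 = 18; length term: −600/41 = −14.634
Tm = 81.5 + (-7.188) + 18 − 14.634 = 77.678 → 77.7°C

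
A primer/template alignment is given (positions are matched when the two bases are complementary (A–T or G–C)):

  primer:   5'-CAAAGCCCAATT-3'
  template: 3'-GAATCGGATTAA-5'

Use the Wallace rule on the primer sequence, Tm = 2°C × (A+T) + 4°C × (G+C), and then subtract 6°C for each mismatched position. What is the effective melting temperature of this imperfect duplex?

Primer base counts: A=5, T=2, G=1, C=4 → A+T=7, G+C=5
Perfect-match Tm = 2(7) + 4(5) = 14 + 20 = 34°C
Mismatches (positions where the bases are not complementary): 3 (at positions 2, 3, 8)
Effective Tm = 34 − 3×6 = 34 − 18 = 16°C

16°C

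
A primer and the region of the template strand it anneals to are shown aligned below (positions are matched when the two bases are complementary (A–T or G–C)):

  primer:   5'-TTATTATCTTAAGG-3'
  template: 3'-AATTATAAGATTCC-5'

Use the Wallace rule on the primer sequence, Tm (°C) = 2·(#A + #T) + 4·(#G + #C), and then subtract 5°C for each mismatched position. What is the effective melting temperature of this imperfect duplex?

Primer base counts: A=4, T=7, G=2, C=1 → A+T=11, G+C=3
Perfect-match Tm = 2(11) + 4(3) = 22 + 12 = 34°C
Mismatches (positions where the bases are not complementary): 3 (at positions 4, 8, 9)
Effective Tm = 34 − 3×5 = 34 − 15 = 19°C

19°C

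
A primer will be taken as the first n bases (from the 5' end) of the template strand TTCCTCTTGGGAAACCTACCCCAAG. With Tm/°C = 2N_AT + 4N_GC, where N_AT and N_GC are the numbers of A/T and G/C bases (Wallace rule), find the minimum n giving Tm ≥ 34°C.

First 10 bases: TTCCTCTTGG → Tm = 30°C (< 34°C)
First 11 bases: TTCCTCTTGGG → Tm = 34°C (≥ 34°C)
Since every base adds ≥2°C, Tm only increases with n, so the threshold is first crossed at n = 11.

n = 11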